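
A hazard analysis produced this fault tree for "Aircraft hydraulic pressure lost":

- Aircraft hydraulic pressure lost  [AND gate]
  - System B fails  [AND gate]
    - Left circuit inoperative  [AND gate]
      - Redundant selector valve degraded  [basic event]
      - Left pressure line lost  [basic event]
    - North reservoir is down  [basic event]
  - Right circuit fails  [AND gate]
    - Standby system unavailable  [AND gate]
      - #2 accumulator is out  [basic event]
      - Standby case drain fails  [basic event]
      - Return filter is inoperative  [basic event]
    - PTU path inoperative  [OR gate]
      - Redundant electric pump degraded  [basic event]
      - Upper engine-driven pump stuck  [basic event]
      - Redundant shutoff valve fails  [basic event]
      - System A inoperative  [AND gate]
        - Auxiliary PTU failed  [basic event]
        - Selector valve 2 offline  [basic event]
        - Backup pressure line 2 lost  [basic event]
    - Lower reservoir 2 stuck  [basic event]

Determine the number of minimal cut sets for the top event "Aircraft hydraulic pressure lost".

4

Left circuit inoperative [AND]: one cut set from each child combined → 1 × 1 = 1 cut set(s).
System B fails [AND]: one cut set from each child combined → 1 × 1 = 1 cut set(s).
Standby system unavailable [AND]: one cut set from each child combined → 1 × 1 × 1 = 1 cut set(s).
System A inoperative [AND]: one cut set from each child combined → 1 × 1 × 1 = 1 cut set(s).
PTU path inoperative [OR]: union of children's cut sets → 4 cut set(s).
Right circuit fails [AND]: one cut set from each child combined → 1 × 4 × 1 = 4 cut set(s).
Aircraft hydraulic pressure lost [AND]: one cut set from each child combined → 1 × 4 = 4 cut set(s).
Minimal cut sets: {#2 accumulator is out, Left pressure line lost, Lower reservoir 2 stuck, North reservoir is down, Redundant electric pump degraded, Redundant selector valve degraded, Return filter is inoperative, Standby case drain fails}; {#2 accumulator is out, Left pressure line lost, Lower reservoir 2 stuck, North reservoir is down, Redundant selector valve degraded, Return filter is inoperative, Standby case drain fails, Upper engine-driven pump stuck}; {#2 accumulator is out, Left pressure line lost, Lower reservoir 2 stuck, North reservoir is down, Redundant selector valve degraded, Redundant shutoff valve fails, Return filter is inoperative, Standby case drain fails}; {#2 accumulator is out, Auxiliary PTU failed, Backup pressure line 2 lost, Left pressure line lost, Lower reservoir 2 stuck, North reservoir is down, Redundant selector valve degraded, Return filter is inoperative, Selector valve 2 offline, Standby case drain fails}.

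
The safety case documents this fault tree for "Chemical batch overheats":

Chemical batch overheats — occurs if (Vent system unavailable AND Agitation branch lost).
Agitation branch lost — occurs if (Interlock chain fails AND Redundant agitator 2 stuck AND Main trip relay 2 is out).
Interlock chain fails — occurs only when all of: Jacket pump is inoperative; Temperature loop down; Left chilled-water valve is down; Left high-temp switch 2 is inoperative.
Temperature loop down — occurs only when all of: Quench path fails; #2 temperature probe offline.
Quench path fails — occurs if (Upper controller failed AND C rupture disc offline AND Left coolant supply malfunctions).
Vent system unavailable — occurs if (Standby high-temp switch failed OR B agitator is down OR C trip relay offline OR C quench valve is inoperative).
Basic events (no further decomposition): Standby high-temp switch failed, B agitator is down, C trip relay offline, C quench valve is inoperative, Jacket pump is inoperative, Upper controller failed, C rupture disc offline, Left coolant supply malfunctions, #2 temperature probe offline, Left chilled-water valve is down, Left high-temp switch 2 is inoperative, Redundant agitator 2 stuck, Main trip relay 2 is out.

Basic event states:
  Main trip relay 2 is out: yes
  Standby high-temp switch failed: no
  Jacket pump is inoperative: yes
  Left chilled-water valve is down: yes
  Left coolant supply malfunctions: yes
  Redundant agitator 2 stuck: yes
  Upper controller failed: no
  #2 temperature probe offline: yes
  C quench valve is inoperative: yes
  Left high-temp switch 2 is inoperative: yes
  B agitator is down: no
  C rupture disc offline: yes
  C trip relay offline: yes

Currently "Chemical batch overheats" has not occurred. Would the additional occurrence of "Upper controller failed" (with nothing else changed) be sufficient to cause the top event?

Counterfactual: set "Upper controller failed" to occurred.
Vent system unavailable [OR]: Standby high-temp switch failed=not, B agitator is down=not, C trip relay offline=occurs, C quench valve is inoperative=occurs → at least one input occurs → occurs.
Quench path fails [AND]: Upper controller failed=occurs, C rupture disc offline=occurs, Left coolant supply malfunctions=occurs → all inputs occur → occurs.
Temperature loop down [AND]: Quench path fails=occurs, #2 temperature probe offline=occurs → all inputs occur → occurs.
Interlock chain fails [AND]: Jacket pump is inoperative=occurs, Temperature loop down=occurs, Left chilled-water valve is down=occurs, Left high-temp switch 2 is inoperative=occurs → all inputs occur → occurs.
Agitation branch lost [AND]: Interlock chain fails=occurs, Redundant agitator 2 stuck=occurs, Main trip relay 2 is out=occurs → all inputs occur → occurs.
Chemical batch overheats [AND]: Vent system unavailable=occurs, Agitation branch lost=occurs → all inputs occur → occurs.

Yes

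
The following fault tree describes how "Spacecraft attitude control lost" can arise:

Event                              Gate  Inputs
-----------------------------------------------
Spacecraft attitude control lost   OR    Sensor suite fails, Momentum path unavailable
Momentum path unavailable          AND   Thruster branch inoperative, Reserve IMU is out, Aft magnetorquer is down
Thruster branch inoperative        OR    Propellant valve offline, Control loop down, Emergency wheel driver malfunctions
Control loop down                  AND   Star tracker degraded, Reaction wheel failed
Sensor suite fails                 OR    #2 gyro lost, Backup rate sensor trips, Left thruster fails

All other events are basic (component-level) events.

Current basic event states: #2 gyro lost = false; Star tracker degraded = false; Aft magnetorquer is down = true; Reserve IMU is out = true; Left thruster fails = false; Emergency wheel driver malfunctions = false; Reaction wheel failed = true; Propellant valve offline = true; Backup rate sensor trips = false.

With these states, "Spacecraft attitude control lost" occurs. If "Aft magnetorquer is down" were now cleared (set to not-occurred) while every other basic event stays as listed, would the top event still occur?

Counterfactual: set "Aft magnetorquer is down" to not occurred.
Sensor suite fails [OR]: #2 gyro lost=not, Backup rate sensor trips=not, Left thruster fails=not → no input occurs → does not occur.
Control loop down [AND]: Star tracker degraded=not, Reaction wheel failed=occurs → not all inputs occur → does not occur.
Thruster branch inoperative [OR]: Propellant valve offline=occurs, Control loop down=not, Emergency wheel driver malfunctions=not → at least one input occurs → occurs.
Momentum path unavailable [AND]: Thruster branch inoperative=occurs, Reserve IMU is out=occurs, Aft magnetorquer is down=not → not all inputs occur → does not occur.
Spacecraft attitude control lost [OR]: Sensor suite fails=not, Momentum path unavailable=not → no input occurs → does not occur.

No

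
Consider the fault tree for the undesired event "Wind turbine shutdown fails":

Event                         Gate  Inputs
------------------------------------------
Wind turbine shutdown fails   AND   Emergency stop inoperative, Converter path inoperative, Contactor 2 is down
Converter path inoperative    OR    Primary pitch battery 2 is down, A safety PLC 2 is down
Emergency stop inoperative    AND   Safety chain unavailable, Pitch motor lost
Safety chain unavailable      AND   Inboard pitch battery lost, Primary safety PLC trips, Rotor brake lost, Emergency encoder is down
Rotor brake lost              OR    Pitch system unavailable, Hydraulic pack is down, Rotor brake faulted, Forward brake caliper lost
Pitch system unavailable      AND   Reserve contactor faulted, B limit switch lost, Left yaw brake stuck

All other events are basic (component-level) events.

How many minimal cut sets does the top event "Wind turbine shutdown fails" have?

8

Pitch system unavailable [AND]: one cut set from each child combined → 1 × 1 × 1 = 1 cut set(s).
Rotor brake lost [OR]: union of children's cut sets → 4 cut set(s).
Safety chain unavailable [AND]: one cut set from each child combined → 1 × 1 × 4 × 1 = 4 cut set(s).
Emergency stop inoperative [AND]: one cut set from each child combined → 4 × 1 = 4 cut set(s).
Converter path inoperative [OR]: union of children's cut sets → 2 cut set(s).
Wind turbine shutdown fails [AND]: one cut set from each child combined → 4 × 2 × 1 = 8 cut set(s).
Minimal cut sets: {B limit switch lost, Contactor 2 is down, Emergency encoder is down, Inboard pitch battery lost, Left yaw brake stuck, Pitch motor lost, Primary pitch battery 2 is down, Primary safety PLC trips, Reserve contactor faulted}; {A safety PLC 2 is down, B limit switch lost, Contactor 2 is down, Emergency encoder is down, Inboard pitch battery lost, Left yaw brake stuck, Pitch motor lost, Primary safety PLC trips, Reserve contactor faulted}; {Contactor 2 is down, Emergency encoder is down, Hydraulic pack is down, Inboard pitch battery lost, Pitch motor lost, Primary pitch battery 2 is down, Primary safety PLC trips}; {A safety PLC 2 is down, Contactor 2 is down, Emergency encoder is down, Hydraulic pack is down, Inboard pitch battery lost, Pitch motor lost, Primary safety PLC trips}; {Contactor 2 is down, Emergency encoder is down, Inboard pitch battery lost, Pitch motor lost, Primary pitch battery 2 is down, Primary safety PLC trips, Rotor brake faulted}; {A safety PLC 2 is down, Contactor 2 is down, Emergency encoder is down, Inboard pitch battery lost, Pitch motor lost, Primary safety PLC trips, Rotor brake faulted}; {Contactor 2 is down, Emergency encoder is down, Forward brake caliper lost, Inboard pitch battery lost, Pitch motor lost, Primary pitch battery 2 is down, Primary safety PLC trips}; {A safety PLC 2 is down, Contactor 2 is down, Emergency encoder is down, Forward brake caliper lost, Inboard pitch battery lost, Pitch motor lost, Primary safety PLC trips}.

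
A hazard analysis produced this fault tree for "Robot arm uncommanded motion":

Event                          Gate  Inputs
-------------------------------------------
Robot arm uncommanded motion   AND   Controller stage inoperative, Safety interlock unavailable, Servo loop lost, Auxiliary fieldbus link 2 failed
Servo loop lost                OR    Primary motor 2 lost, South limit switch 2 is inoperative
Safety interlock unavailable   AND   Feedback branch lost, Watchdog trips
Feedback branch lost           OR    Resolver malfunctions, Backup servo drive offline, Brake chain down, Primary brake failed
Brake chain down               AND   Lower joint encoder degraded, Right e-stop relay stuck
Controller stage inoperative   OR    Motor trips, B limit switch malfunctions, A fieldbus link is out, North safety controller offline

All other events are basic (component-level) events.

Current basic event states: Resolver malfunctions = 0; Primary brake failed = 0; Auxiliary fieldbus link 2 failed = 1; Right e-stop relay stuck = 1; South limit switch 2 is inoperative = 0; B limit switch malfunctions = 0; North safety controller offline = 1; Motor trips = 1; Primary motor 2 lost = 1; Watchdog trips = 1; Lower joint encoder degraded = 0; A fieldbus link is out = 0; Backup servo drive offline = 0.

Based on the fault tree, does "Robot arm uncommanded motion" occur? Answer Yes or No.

Controller stage inoperative [OR]: Motor trips=occurs, B limit switch malfunctions=not, A fieldbus link is out=not, North safety controller offline=occurs → at least one input occurs → occurs.
Brake chain down [AND]: Lower joint encoder degraded=not, Right e-stop relay stuck=occurs → not all inputs occur → does not occur.
Feedback branch lost [OR]: Resolver malfunctions=not, Backup servo drive offline=not, Brake chain down=not, Primary brake failed=not → no input occurs → does not occur.
Safety interlock unavailable [AND]: Feedback branch lost=not, Watchdog trips=occurs → not all inputs occur → does not occur.
Servo loop lost [OR]: Primary motor 2 lost=occurs, South limit switch 2 is inoperative=not → at least one input occurs → occurs.
Robot arm uncommanded motion [AND]: Controller stage inoperative=occurs, Safety interlock unavailable=not, Servo loop lost=occurs, Auxiliary fieldbus link 2 failed=occurs → not all inputs occur → does not occur.

No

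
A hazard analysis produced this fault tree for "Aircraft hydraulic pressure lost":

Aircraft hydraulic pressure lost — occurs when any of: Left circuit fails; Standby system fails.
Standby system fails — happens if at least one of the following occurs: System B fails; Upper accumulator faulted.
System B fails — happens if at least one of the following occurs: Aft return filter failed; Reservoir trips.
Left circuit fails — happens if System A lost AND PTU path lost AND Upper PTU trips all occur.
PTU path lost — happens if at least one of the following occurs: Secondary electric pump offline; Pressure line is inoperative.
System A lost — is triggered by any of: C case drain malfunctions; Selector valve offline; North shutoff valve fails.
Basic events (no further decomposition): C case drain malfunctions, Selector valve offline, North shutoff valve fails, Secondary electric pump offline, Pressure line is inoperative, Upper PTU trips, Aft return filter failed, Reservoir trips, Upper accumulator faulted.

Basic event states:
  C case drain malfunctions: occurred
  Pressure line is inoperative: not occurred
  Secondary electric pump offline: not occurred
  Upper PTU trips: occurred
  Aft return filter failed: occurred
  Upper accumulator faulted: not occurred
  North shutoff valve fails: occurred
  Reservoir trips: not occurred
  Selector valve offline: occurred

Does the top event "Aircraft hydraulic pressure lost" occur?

Yes

System A lost [OR]: C case drain malfunctions=occurs, Selector valve offline=occurs, North shutoff valve fails=occurs → at least one input occurs → occurs.
PTU path lost [OR]: Secondary electric pump offline=not, Pressure line is inoperative=not → no input occurs → does not occur.
Left circuit fails [AND]: System A lost=occurs, PTU path lost=not, Upper PTU trips=occurs → not all inputs occur → does not occur.
System B fails [OR]: Aft return filter failed=occurs, Reservoir trips=not → at least one input occurs → occurs.
Standby system fails [OR]: System B fails=occurs, Upper accumulator faulted=not → at least one input occurs → occurs.
Aircraft hydraulic pressure lost [OR]: Left circuit fails=not, Standby system fails=occurs → at least one input occurs → occurs.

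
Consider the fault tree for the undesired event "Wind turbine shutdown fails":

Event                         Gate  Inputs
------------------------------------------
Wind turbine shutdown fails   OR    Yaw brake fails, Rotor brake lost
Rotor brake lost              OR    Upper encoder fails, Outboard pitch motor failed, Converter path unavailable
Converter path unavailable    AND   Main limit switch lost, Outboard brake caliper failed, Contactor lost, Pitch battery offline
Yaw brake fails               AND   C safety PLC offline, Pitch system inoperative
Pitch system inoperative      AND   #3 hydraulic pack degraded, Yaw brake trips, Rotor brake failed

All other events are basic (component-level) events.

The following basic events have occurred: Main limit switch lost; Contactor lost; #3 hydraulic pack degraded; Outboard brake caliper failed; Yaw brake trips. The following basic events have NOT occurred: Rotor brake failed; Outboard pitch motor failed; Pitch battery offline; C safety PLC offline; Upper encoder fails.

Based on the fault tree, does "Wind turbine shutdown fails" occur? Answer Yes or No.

Pitch system inoperative [AND]: #3 hydraulic pack degraded=occurs, Yaw brake trips=occurs, Rotor brake failed=not → not all inputs occur → does not occur.
Yaw brake fails [AND]: C safety PLC offline=not, Pitch system inoperative=not → not all inputs occur → does not occur.
Converter path unavailable [AND]: Main limit switch lost=occurs, Outboard brake caliper failed=occurs, Contactor lost=occurs, Pitch battery offline=not → not all inputs occur → does not occur.
Rotor brake lost [OR]: Upper encoder fails=not, Outboard pitch motor failed=not, Converter path unavailable=not → no input occurs → does not occur.
Wind turbine shutdown fails [OR]: Yaw brake fails=not, Rotor brake lost=not → no input occurs → does not occur.

No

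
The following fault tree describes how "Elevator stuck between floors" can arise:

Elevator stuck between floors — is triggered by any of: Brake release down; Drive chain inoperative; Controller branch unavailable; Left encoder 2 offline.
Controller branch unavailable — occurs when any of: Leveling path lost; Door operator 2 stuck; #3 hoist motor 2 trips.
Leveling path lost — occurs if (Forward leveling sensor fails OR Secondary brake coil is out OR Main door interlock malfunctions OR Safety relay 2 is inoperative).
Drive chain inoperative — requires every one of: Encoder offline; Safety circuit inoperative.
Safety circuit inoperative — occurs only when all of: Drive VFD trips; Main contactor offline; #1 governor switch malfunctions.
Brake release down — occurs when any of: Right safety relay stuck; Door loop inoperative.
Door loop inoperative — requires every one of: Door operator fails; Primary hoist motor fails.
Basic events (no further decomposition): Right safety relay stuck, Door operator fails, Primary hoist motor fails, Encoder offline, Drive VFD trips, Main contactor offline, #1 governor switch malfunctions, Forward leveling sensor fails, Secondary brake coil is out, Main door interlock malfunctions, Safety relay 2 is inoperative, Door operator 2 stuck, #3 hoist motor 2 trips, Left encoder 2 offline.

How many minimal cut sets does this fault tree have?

Door loop inoperative [AND]: one cut set from each child combined → 1 × 1 = 1 cut set(s).
Brake release down [OR]: union of children's cut sets → 2 cut set(s).
Safety circuit inoperative [AND]: one cut set from each child combined → 1 × 1 × 1 = 1 cut set(s).
Drive chain inoperative [AND]: one cut set from each child combined → 1 × 1 = 1 cut set(s).
Leveling path lost [OR]: union of children's cut sets → 4 cut set(s).
Controller branch unavailable [OR]: union of children's cut sets → 6 cut set(s).
Elevator stuck between floors [OR]: union of children's cut sets → 10 cut set(s).
Minimal cut sets: {Right safety relay stuck}; {Door operator fails, Primary hoist motor fails}; {#1 governor switch malfunctions, Drive VFD trips, Encoder offline, Main contactor offline}; {Forward leveling sensor fails}; {Secondary brake coil is out}; {Main door interlock malfunctions}; {Safety relay 2 is inoperative}; {Door operator 2 stuck}; {#3 hoist motor 2 trips}; {Left encoder 2 offline}.

10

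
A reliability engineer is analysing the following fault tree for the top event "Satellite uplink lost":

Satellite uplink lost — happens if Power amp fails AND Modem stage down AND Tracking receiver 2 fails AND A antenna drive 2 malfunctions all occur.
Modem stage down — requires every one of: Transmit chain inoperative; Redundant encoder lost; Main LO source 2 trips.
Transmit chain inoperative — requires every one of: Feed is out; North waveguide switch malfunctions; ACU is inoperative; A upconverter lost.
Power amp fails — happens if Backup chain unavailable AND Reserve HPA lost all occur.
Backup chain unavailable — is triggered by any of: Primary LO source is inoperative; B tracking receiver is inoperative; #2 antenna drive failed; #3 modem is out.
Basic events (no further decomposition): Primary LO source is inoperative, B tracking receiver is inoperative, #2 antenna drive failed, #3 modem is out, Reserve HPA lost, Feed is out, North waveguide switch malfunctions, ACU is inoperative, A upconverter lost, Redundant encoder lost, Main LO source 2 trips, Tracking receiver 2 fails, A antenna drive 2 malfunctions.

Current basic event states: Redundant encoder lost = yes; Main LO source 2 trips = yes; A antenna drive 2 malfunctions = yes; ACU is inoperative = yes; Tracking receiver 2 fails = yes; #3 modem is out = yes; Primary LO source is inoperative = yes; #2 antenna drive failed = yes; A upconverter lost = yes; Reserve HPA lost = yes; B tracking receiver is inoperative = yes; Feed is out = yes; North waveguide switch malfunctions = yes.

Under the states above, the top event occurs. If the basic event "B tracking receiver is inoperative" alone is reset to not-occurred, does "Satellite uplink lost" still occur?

Yes

Counterfactual: set "B tracking receiver is inoperative" to not occurred.
Backup chain unavailable [OR]: Primary LO source is inoperative=occurs, B tracking receiver is inoperative=not, #2 antenna drive failed=occurs, #3 modem is out=occurs → at least one input occurs → occurs.
Power amp fails [AND]: Backup chain unavailable=occurs, Reserve HPA lost=occurs → all inputs occur → occurs.
Transmit chain inoperative [AND]: Feed is out=occurs, North waveguide switch malfunctions=occurs, ACU is inoperative=occurs, A upconverter lost=occurs → all inputs occur → occurs.
Modem stage down [AND]: Transmit chain inoperative=occurs, Redundant encoder lost=occurs, Main LO source 2 trips=occurs → all inputs occur → occurs.
Satellite uplink lost [AND]: Power amp fails=occurs, Modem stage down=occurs, Tracking receiver 2 fails=occurs, A antenna drive 2 malfunctions=occurs → all inputs occur → occurs.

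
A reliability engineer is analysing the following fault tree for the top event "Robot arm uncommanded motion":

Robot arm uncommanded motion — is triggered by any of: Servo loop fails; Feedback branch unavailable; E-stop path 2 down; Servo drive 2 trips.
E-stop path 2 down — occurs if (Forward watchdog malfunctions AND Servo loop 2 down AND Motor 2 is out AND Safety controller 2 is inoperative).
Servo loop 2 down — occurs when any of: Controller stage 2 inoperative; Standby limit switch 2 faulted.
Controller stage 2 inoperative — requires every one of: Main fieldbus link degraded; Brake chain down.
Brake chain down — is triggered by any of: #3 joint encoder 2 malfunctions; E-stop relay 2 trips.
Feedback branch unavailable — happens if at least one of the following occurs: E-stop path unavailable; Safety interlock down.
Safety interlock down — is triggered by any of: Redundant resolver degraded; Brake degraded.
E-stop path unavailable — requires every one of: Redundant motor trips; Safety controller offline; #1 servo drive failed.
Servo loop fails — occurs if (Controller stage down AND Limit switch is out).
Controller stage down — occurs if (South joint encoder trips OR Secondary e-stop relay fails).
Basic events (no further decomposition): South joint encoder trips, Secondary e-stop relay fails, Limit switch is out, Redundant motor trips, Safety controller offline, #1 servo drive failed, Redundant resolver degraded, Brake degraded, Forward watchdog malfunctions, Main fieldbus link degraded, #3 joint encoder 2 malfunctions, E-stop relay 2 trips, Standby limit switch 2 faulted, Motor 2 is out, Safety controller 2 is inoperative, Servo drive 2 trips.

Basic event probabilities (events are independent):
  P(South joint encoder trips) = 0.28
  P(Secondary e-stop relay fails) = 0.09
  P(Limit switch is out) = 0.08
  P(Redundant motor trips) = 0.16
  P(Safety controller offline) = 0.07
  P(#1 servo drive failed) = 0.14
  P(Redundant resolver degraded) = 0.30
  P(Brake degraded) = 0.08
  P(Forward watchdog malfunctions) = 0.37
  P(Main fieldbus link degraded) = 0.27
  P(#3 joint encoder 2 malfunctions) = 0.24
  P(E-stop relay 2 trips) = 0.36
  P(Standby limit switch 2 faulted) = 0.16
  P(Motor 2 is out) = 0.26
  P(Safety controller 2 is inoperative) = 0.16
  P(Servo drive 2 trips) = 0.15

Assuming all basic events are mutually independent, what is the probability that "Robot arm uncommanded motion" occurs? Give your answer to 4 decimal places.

P(Controller stage down) [OR] = 1 − (1−0.28) × (1−0.09) = 0.344800
P(Servo loop fails) [AND] = 0.344800 × 0.08 = 0.027584
P(E-stop path unavailable) [AND] = 0.16 × 0.07 × 0.14 = 0.001568
P(Safety interlock down) [OR] = 1 − (1−0.30) × (1−0.08) = 0.356000
P(Feedback branch unavailable) [OR] = 1 − (1−0.001568) × (1−0.356000) = 0.357010
P(Brake chain down) [OR] = 1 − (1−0.24) × (1−0.36) = 0.513600
P(Controller stage 2 inoperative) [AND] = 0.27 × 0.513600 = 0.138672
P(Servo loop 2 down) [OR] = 1 − (1−0.138672) × (1−0.16) = 0.276484
P(E-stop path 2 down) [AND] = 0.37 × 0.276484 × 0.26 × 0.16 = 0.004256
P(Robot arm uncommanded motion) [OR] = 1 − (1−0.027584) × (1−0.357010) × (1−0.004256) × (1−0.15) = 0.470796
Rounded to 4 decimal places: P(Robot arm uncommanded motion) ≈ 0.4708.

0.4708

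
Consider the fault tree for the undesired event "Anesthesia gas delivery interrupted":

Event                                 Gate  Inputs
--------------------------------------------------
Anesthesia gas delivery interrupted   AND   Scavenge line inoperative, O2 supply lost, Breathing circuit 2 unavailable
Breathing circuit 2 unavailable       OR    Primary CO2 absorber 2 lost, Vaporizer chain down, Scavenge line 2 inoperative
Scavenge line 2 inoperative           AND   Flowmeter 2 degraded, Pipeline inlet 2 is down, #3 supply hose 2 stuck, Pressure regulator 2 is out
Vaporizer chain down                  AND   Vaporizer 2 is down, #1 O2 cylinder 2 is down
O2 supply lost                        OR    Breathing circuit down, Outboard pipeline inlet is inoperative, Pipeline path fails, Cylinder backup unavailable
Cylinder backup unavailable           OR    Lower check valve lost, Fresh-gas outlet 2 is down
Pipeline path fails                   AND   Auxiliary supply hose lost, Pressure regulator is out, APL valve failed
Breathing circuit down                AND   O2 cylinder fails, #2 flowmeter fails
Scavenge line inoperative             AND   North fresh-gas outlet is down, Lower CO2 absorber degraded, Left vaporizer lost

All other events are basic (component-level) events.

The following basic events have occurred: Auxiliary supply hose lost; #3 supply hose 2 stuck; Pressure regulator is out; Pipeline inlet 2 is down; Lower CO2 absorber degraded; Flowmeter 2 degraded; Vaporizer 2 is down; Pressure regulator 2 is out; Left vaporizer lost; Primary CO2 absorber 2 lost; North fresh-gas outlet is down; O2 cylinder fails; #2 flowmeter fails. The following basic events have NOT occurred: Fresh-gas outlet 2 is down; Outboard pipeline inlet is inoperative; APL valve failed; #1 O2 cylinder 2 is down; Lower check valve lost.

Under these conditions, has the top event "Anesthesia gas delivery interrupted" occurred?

Scavenge line inoperative [AND]: North fresh-gas outlet is down=occurs, Lower CO2 absorber degraded=occurs, Left vaporizer lost=occurs → all inputs occur → occurs.
Breathing circuit down [AND]: O2 cylinder fails=occurs, #2 flowmeter fails=occurs → all inputs occur → occurs.
Pipeline path fails [AND]: Auxiliary supply hose lost=occurs, Pressure regulator is out=occurs, APL valve failed=not → not all inputs occur → does not occur.
Cylinder backup unavailable [OR]: Lower check valve lost=not, Fresh-gas outlet 2 is down=not → no input occurs → does not occur.
O2 supply lost [OR]: Breathing circuit down=occurs, Outboard pipeline inlet is inoperative=not, Pipeline path fails=not, Cylinder backup unavailable=not → at least one input occurs → occurs.
Vaporizer chain down [AND]: Vaporizer 2 is down=occurs, #1 O2 cylinder 2 is down=not → not all inputs occur → does not occur.
Scavenge line 2 inoperative [AND]: Flowmeter 2 degraded=occurs, Pipeline inlet 2 is down=occurs, #3 supply hose 2 stuck=occurs, Pressure regulator 2 is out=occurs → all inputs occur → occurs.
Breathing circuit 2 unavailable [OR]: Primary CO2 absorber 2 lost=occurs, Vaporizer chain down=not, Scavenge line 2 inoperative=occurs → at least one input occurs → occurs.
Anesthesia gas delivery interrupted [AND]: Scavenge line inoperative=occurs, O2 supply lost=occurs, Breathing circuit 2 unavailable=occurs → all inputs occur → occurs.

Yes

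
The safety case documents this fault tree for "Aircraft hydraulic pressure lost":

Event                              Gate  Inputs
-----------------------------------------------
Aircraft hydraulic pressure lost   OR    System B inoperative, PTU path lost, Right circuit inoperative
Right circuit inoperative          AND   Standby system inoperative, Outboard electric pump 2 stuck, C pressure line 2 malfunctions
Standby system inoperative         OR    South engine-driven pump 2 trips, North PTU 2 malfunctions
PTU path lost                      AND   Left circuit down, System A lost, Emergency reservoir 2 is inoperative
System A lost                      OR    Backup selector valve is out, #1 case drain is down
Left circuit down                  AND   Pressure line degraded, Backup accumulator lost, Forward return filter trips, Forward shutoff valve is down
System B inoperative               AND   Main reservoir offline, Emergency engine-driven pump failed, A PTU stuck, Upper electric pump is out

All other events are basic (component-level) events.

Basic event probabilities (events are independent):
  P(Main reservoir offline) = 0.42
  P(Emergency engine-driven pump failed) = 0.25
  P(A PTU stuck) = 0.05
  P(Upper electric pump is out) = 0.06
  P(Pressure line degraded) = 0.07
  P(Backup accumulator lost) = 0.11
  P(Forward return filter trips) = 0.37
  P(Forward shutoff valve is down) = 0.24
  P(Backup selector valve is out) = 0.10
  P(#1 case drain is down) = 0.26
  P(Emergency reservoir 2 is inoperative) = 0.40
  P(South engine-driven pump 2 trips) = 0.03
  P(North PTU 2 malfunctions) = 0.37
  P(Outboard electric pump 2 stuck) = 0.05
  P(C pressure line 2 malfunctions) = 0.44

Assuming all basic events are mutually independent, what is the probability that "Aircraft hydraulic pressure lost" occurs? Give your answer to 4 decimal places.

P(System B inoperative) [AND] = 0.42 × 0.25 × 0.05 × 0.06 = 0.000315
P(Left circuit down) [AND] = 0.07 × 0.11 × 0.37 × 0.24 = 0.000684
P(System A lost) [OR] = 1 − (1−0.10) × (1−0.26) = 0.334000
P(PTU path lost) [AND] = 0.000684 × 0.334000 × 0.40 = 0.000091
P(Standby system inoperative) [OR] = 1 − (1−0.03) × (1−0.37) = 0.388900
P(Right circuit inoperative) [AND] = 0.388900 × 0.05 × 0.44 = 0.008556
P(Aircraft hydraulic pressure lost) [OR] = 1 − (1−0.000315) × (1−0.000091) × (1−0.008556) = 0.008958
Rounded to 4 decimal places: P(Aircraft hydraulic pressure lost) ≈ 0.0090.

0.0090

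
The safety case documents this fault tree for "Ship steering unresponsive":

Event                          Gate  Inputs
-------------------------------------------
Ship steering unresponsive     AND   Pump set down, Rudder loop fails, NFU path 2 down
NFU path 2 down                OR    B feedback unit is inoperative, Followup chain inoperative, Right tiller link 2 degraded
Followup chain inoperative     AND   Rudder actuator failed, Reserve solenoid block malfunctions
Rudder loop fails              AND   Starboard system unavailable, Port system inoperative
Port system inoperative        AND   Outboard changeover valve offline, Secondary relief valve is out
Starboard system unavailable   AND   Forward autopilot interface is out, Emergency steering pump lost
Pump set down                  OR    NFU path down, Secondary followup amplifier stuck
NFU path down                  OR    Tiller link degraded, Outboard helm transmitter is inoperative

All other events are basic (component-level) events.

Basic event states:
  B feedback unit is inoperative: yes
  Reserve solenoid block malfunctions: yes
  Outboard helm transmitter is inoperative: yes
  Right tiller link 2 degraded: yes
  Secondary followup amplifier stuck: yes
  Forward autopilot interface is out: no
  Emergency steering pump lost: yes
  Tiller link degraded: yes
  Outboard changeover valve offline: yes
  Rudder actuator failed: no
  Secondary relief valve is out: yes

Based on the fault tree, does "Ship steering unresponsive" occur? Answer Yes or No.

No

NFU path down [OR]: Tiller link degraded=occurs, Outboard helm transmitter is inoperative=occurs → at least one input occurs → occurs.
Pump set down [OR]: NFU path down=occurs, Secondary followup amplifier stuck=occurs → at least one input occurs → occurs.
Starboard system unavailable [AND]: Forward autopilot interface is out=not, Emergency steering pump lost=occurs → not all inputs occur → does not occur.
Port system inoperative [AND]: Outboard changeover valve offline=occurs, Secondary relief valve is out=occurs → all inputs occur → occurs.
Rudder loop fails [AND]: Starboard system unavailable=not, Port system inoperative=occurs → not all inputs occur → does not occur.
Followup chain inoperative [AND]: Rudder actuator failed=not, Reserve solenoid block malfunctions=occurs → not all inputs occur → does not occur.
NFU path 2 down [OR]: B feedback unit is inoperative=occurs, Followup chain inoperative=not, Right tiller link 2 degraded=occurs → at least one input occurs → occurs.
Ship steering unresponsive [AND]: Pump set down=occurs, Rudder loop fails=not, NFU path 2 down=occurs → not all inputs occur → does not occur.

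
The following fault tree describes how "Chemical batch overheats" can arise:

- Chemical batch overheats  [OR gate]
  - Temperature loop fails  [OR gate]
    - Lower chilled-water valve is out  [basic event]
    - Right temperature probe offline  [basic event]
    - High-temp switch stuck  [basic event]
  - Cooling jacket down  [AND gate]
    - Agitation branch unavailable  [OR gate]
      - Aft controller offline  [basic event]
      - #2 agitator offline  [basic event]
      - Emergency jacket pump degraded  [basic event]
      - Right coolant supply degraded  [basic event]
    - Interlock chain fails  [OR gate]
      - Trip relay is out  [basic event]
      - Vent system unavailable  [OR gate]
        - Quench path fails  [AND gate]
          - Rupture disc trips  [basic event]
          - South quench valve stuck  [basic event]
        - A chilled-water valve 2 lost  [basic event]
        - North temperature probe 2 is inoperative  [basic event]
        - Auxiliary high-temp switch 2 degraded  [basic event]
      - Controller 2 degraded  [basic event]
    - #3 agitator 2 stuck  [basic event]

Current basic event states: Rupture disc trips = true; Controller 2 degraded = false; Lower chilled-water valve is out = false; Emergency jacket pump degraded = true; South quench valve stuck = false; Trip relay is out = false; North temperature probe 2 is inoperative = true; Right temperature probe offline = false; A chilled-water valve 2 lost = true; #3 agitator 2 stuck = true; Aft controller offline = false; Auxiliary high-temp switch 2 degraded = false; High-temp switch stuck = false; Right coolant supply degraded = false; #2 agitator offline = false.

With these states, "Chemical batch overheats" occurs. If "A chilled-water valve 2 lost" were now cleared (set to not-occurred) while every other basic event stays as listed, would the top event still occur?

Counterfactual: set "A chilled-water valve 2 lost" to not occurred.
Temperature loop fails [OR]: Lower chilled-water valve is out=not, Right temperature probe offline=not, High-temp switch stuck=not → no input occurs → does not occur.
Agitation branch unavailable [OR]: Aft controller offline=not, #2 agitator offline=not, Emergency jacket pump degraded=occurs, Right coolant supply degraded=not → at least one input occurs → occurs.
Quench path fails [AND]: Rupture disc trips=occurs, South quench valve stuck=not → not all inputs occur → does not occur.
Vent system unavailable [OR]: Quench path fails=not, A chilled-water valve 2 lost=not, North temperature probe 2 is inoperative=occurs, Auxiliary high-temp switch 2 degraded=not → at least one input occurs → occurs.
Interlock chain fails [OR]: Trip relay is out=not, Vent system unavailable=occurs, Controller 2 degraded=not → at least one input occurs → occurs.
Cooling jacket down [AND]: Agitation branch unavailable=occurs, Interlock chain fails=occurs, #3 agitator 2 stuck=occurs → all inputs occur → occurs.
Chemical batch overheats [OR]: Temperature loop fails=not, Cooling jacket down=occurs → at least one input occurs → occurs.

Yes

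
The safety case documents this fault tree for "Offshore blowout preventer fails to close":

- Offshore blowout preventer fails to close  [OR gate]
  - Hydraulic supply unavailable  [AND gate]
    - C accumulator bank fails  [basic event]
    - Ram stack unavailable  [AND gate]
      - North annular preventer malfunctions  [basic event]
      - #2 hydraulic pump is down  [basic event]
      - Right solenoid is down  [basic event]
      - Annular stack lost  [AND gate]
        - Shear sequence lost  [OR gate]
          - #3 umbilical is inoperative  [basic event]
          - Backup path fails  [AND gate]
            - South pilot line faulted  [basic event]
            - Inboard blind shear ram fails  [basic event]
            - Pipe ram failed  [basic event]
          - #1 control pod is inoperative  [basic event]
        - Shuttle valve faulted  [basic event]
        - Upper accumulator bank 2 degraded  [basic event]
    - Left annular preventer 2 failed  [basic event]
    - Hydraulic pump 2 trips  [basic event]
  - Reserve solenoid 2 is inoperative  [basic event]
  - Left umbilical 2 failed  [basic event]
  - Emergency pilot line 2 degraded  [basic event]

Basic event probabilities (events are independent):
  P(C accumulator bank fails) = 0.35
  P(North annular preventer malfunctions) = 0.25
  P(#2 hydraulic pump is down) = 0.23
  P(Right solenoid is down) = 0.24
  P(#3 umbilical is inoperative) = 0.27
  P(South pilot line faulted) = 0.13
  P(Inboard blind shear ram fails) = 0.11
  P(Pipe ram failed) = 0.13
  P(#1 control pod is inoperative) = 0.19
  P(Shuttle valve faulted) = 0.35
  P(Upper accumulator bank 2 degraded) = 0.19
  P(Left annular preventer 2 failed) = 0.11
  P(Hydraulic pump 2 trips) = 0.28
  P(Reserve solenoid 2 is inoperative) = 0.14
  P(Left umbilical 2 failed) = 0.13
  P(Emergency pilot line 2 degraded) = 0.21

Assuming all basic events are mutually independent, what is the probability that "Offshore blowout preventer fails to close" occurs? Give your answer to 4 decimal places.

0.4089

P(Backup path fails) [AND] = 0.13 × 0.11 × 0.13 = 0.001859
P(Shear sequence lost) [OR] = 1 − (1−0.27) × (1−0.001859) × (1−0.19) = 0.409799
P(Annular stack lost) [AND] = 0.409799 × 0.35 × 0.19 = 0.027252
P(Ram stack unavailable) [AND] = 0.25 × 0.23 × 0.24 × 0.027252 = 0.000376
P(Hydraulic supply unavailable) [AND] = 0.35 × 0.000376 × 0.11 × 0.28 = 0.000004
P(Offshore blowout preventer fails to close) [OR] = 1 − (1−0.000004) × (1−0.14) × (1−0.13) × (1−0.21) = 0.408924
Rounded to 4 decimal places: P(Offshore blowout preventer fails to close) ≈ 0.4089.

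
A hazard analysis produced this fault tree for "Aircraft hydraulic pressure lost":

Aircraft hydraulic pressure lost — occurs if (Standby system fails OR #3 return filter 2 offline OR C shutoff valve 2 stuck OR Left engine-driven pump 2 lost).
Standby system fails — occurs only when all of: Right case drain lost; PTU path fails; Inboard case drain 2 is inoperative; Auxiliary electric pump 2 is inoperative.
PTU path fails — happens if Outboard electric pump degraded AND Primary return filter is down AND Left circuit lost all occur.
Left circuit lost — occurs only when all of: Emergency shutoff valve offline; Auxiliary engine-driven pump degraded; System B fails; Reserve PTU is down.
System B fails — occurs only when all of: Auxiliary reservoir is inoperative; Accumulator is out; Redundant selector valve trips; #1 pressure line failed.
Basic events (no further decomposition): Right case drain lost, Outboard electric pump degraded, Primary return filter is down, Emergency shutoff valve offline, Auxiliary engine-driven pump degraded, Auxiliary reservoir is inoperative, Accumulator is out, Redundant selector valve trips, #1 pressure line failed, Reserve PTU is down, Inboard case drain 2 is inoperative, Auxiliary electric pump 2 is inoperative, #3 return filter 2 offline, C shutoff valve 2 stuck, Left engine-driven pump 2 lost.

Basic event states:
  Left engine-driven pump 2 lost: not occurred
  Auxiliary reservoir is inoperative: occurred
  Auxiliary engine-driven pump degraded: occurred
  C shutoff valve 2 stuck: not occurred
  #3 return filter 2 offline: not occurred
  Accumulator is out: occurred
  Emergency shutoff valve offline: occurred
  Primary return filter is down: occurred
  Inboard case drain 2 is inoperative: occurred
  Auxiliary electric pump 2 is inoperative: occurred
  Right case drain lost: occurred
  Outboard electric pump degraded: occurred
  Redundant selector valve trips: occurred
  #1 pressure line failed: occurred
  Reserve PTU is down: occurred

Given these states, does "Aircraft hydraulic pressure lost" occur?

System B fails [AND]: Auxiliary reservoir is inoperative=occurs, Accumulator is out=occurs, Redundant selector valve trips=occurs, #1 pressure line failed=occurs → all inputs occur → occurs.
Left circuit lost [AND]: Emergency shutoff valve offline=occurs, Auxiliary engine-driven pump degraded=occurs, System B fails=occurs, Reserve PTU is down=occurs → all inputs occur → occurs.
PTU path fails [AND]: Outboard electric pump degraded=occurs, Primary return filter is down=occurs, Left circuit lost=occurs → all inputs occur → occurs.
Standby system fails [AND]: Right case drain lost=occurs, PTU path fails=occurs, Inboard case drain 2 is inoperative=occurs, Auxiliary electric pump 2 is inoperative=occurs → all inputs occur → occurs.
Aircraft hydraulic pressure lost [OR]: Standby system fails=occurs, #3 return filter 2 offline=not, C shutoff valve 2 stuck=not, Left engine-driven pump 2 lost=not → at least one input occurs → occurs.

Yes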